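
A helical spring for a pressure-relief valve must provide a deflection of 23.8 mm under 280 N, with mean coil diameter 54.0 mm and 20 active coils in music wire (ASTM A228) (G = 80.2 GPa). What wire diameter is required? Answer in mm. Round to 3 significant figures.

Required rate k = F/δ = 280/23.8 = 11.765 N/mm
d = (8D³N_a·k / G)^(1/4) = (8·54.0³·20·11.765 / (80.2×10³))^0.25
  = (3695.8)^0.25 = 7.7970 mm

7.80 mm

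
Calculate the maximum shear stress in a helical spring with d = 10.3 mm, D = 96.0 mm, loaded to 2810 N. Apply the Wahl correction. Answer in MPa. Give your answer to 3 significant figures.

Spring index C = D/d = 96.0/10.3 = 9.3204
K_W = (4C−1)/(4C−4) + 0.615/C = 36.282/33.282 + 0.0660 = 1.1561
τ₀ = 8FD/(πd³) = 8·2810·96.0/(π·10.3³) = 2.15808e+06/3432.9 = 628.65 MPa
τ_max = K·τ₀ = 1.1561 × 628.65 = 726.79 MPa

727 MPa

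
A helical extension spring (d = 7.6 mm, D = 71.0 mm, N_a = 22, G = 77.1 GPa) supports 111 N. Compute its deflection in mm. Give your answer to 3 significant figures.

k = Gd⁴/(8D³N_a) = (77.1×10³)(7.6⁴)/(8·71.0³·22) = 4.0834 N/mm
δ = F/k = 111 / 4.0834 = 27.183 mm

27.2 mm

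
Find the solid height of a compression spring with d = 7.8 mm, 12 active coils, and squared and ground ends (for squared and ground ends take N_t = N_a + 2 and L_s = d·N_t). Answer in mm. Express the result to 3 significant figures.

squared and ground ends: N_t = N_a + 2 = 12 + 2 = 14
L_s = d·N_t = 7.8 × 14 = 109.2 mm

109 mm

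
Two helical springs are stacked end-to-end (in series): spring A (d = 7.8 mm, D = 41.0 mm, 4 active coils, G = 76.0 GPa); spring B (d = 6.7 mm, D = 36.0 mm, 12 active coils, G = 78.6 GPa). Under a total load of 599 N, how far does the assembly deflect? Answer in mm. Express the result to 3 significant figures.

21.6 mm

k_A = Gd⁴/(8D³N_a) = (76.0×10³)(7.8⁴)/(8·41.0³·4) = 127.55 N/mm
k_B = Gd⁴/(8D³N_a) = (78.6×10³)(6.7⁴)/(8·36.0³·12) = 35.363 N/mm
Series: 1/k_eq = 1/127.55 + 1/35.363 = 0.036118; k_eq = 27.687 N/mm
δ = F/k_eq = 599/27.687 = 21.635 mm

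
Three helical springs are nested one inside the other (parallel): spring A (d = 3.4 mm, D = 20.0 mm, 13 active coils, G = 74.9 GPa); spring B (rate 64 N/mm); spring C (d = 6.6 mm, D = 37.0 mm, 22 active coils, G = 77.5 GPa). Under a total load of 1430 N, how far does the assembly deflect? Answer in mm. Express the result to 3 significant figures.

15.5 mm

k_A = Gd⁴/(8D³N_a) = (74.9×10³)(3.4⁴)/(8·20.0³·13) = 12.03 N/mm
k_C = Gd⁴/(8D³N_a) = (77.5×10³)(6.6⁴)/(8·37.0³·22) = 16.495 N/mm
Parallel: k_eq = 12.03 + 64 + 16.495 = 92.526 N/mm
δ = F/k_eq = 1430/92.526 = 15.455 mm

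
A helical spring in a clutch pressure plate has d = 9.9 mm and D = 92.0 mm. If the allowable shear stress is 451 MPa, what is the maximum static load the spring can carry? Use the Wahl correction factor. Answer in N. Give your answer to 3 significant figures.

1610 N

C = D/d = 92.0/9.9 = 9.2929
K_W = (4C−1)/(4C−4) + 0.615/C = 36.172/33.172 + 0.0662 = 1.1566
τ_max = K·8FD/(πd³) → F_max = τ_allow·πd³/(8DK)
F_max = 451·π·9.9³/(8·92.0·1.1566) = 1.3748e+06/851.27 = 1615 N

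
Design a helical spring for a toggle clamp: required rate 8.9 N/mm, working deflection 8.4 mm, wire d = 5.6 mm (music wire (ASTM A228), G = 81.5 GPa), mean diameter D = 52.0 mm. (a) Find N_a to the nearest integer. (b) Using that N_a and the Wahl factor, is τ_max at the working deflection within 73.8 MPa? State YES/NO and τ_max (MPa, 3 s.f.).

N_a = Gd⁴/(8D³k) = (81.5×10³)(5.6⁴)/(8·52.0³·8.9) = 8.006 → N_a = 8
Actual rate k = Gd⁴/(8D³·8) = 8.9068 N/mm
Working load F = kδ = 8.9068·8.4 = 74.817 N
C = 52.0/5.6 = 9.2857; K_W = (4C−1)/(4C−4)+0.615/C = 1.1567
τ_max = K_W·8FD/(πd³) = 1.1567·56.413 = 65.256 MPa
τ_max ≤ 73.8 MPa → acceptable

(a) 8 coils; (b) YES, τ_max = 65.3 MPa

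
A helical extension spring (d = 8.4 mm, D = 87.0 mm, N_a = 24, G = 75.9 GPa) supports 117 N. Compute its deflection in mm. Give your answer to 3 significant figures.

k = Gd⁴/(8D³N_a) = (75.9×10³)(8.4⁴)/(8·87.0³·24) = 2.9888 N/mm
δ = F/k = 117 / 2.9888 = 39.146 mm

39.1 mm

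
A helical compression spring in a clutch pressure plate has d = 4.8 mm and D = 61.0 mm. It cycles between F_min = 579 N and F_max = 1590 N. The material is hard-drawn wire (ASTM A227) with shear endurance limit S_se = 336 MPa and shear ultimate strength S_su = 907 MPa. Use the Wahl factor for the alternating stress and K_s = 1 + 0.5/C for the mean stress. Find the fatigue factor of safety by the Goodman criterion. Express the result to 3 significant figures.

C = D/d = 61.0/4.8 = 12.7083; K_W = (4C−1)/(4C−4)+0.615/C = 1.1125; K_s = 1+0.5/C = 1.0393
F_a = (F_max−F_min)/2 = 505.5 N; F_m = (F_max+F_min)/2 = 1084.5 N
τ_a = K_W·8F_aD/(πd³) = 1.1125 × 710.01 = 789.86 MPa
τ_m = K_s·8F_mD/(πd³) = 1.0393 × 1523.3 = 1583.2 MPa
Goodman: 1/n_f = τ_a/S_se + τ_m/S_su = 789.86/336 + 1583.2/907 = 2.35076 + 1.74553 = 4.0963
n_f = 1/4.0963 = 0.2441

0.244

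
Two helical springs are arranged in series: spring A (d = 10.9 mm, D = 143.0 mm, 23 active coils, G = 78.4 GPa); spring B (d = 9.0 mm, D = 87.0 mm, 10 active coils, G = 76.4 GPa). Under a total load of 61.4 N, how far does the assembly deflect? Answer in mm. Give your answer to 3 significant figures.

k_A = Gd⁴/(8D³N_a) = (78.4×10³)(10.9⁴)/(8·143.0³·23) = 2.0568 N/mm
k_B = Gd⁴/(8D³N_a) = (76.4×10³)(9.0⁴)/(8·87.0³·10) = 9.5152 N/mm
Series: 1/k_eq = 1/2.0568 + 1/9.5152 = 0.59128; k_eq = 1.6912 N/mm
δ = F/k_eq = 61.4/1.6912 = 36.305 mm

36.3 mm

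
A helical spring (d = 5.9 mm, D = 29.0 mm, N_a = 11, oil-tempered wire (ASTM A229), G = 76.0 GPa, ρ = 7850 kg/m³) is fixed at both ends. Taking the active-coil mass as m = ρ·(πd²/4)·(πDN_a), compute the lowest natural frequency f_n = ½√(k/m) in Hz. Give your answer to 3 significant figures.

k = Gd⁴/(8D³N_a) = (76.0×10³)(5.9⁴)/(8·29.0³·11) = 42.909 N/mm = 42909 N/m
Wire length L = πDN_a = π·29.0·11 = 1002.2 mm
m = ρ·(πd²/4)·L = 7850 × 27.34×10⁻⁶ m² × 1.0022 m = 0.21508 kg
f_n = ½√(k/m) = 0.5·√(42909/0.21508) = 0.5·√(1.995e+05) = 223.33 Hz

223 Hz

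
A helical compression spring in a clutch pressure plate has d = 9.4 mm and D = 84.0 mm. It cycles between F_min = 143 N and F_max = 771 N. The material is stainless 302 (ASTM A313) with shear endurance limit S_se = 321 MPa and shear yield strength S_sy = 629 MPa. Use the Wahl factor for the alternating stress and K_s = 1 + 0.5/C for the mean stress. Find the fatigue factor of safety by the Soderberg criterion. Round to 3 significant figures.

2.04

C = D/d = 84.0/9.4 = 8.9362; K_W = (4C−1)/(4C−4)+0.615/C = 1.1633; K_s = 1+0.5/C = 1.0560
F_a = (F_max−F_min)/2 = 314 N; F_m = (F_max+F_min)/2 = 457 N
τ_a = K_W·8F_aD/(πd³) = 1.1633 × 80.866 = 94.073 MPa
τ_m = K_s·8F_mD/(πd³) = 1.0560 × 117.69 = 124.28 MPa
Soderberg: 1/n_f = τ_a/S_se + τ_m/S_sy = 94.073/321 + 124.28/629 = 0.29306 + 0.19758 = 0.49064
n_f = 1/0.49064 = 2.038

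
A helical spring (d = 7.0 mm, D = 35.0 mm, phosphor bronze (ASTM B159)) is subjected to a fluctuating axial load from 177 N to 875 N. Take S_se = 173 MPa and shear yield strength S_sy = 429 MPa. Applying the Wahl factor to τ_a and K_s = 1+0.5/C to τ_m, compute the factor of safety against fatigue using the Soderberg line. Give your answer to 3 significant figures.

C = D/d = 35.0/7.0 = 5.0000; K_W = (4C−1)/(4C−4)+0.615/C = 1.3105; K_s = 1+0.5/C = 1.1000
F_a = (F_max−F_min)/2 = 349 N; F_m = (F_max+F_min)/2 = 526 N
τ_a = K_W·8F_aD/(πd³) = 1.3105 × 90.686 = 118.84 MPa
τ_m = K_s·8F_mD/(πd³) = 1.1000 × 136.68 = 150.35 MPa
Soderberg: 1/n_f = τ_a/S_se + τ_m/S_sy = 118.84/173 + 150.35/429 = 0.68696 + 0.35046 = 1.0374
n_f = 1/1.0374 = 0.9639

0.964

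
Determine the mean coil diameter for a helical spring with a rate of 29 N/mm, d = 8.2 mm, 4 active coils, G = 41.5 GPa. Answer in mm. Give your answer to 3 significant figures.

D = (Gd⁴/(8N_a·k))^(1/3) = (41.5×10³·8.2⁴/(8·4·29))^(1/3)
  = (202188)^(1/3) = 58.6928 mm

58.7 mm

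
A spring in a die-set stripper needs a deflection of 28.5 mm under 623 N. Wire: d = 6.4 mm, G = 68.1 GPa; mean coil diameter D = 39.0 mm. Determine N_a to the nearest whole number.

11

Required rate k = F/δ = 623/28.5 = 21.86 N/mm
N_a = Gd⁴/(8D³k) = (68.1×10³ × 6.4⁴)/(8 × 39.0³ × 21.86)
    = 1.14253e+08 / 1.03735e+07 = 11.01 → 11 coils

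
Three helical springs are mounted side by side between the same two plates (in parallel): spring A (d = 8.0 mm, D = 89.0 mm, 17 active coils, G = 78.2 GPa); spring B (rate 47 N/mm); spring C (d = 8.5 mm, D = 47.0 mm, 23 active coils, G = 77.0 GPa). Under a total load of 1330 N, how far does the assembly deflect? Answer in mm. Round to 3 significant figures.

k_A = Gd⁴/(8D³N_a) = (78.2×10³)(8.0⁴)/(8·89.0³·17) = 3.3409 N/mm
k_C = Gd⁴/(8D³N_a) = (77.0×10³)(8.5⁴)/(8·47.0³·23) = 21.04 N/mm
Parallel: k_eq = 3.3409 + 47 + 21.04 = 71.381 N/mm
δ = F/k_eq = 1330/71.381 = 18.632 mm

18.6 mm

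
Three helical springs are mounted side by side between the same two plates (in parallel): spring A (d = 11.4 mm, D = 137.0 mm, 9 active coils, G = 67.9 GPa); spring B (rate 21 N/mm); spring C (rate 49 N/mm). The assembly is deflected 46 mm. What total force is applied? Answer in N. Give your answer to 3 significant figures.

k_A = Gd⁴/(8D³N_a) = (67.9×10³)(11.4⁴)/(8·137.0³·9) = 6.1943 N/mm
Parallel: k_eq = 6.1943 + 21 + 49 = 76.194 N/mm
F = k_eq·δ = 76.194·46 = 3504.9 N

3500 N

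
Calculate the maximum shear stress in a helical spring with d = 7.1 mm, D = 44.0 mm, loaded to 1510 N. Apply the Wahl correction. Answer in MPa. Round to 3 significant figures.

588 MPa

Spring index C = D/d = 44.0/7.1 = 6.1972
K_W = (4C−1)/(4C−4) + 0.615/C = 23.789/20.789 + 0.0992 = 1.2435
τ₀ = 8FD/(πd³) = 8·1510·44.0/(π·7.1³) = 531520/1124.4 = 472.71 MPa
τ_max = K·τ₀ = 1.2435 × 472.71 = 587.84 MPa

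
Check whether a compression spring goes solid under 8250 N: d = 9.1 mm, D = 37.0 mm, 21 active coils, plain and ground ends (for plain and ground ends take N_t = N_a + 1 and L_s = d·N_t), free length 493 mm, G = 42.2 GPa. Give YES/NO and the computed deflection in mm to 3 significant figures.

k = Gd⁴/(8D³N_a) = (42.2×10³)(9.1⁴)/(8·37.0³·21) = 34.007 N/mm
N_t = 22; L_s = 9.1·22 = 200.2 mm; δ_solid = L₀ − L_s = 493 − 200.2 = 292.8 mm
δ = F/k = 8250/34.007 = 242.6 mm
δ < δ_solid → spring does not go solid

NO, δ = 243 mm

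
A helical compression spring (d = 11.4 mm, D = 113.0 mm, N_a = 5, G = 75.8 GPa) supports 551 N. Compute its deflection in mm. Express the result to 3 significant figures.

24.8 mm

k = Gd⁴/(8D³N_a) = (75.8×10³)(11.4⁴)/(8·113.0³·5) = 22.182 N/mm
δ = F/k = 551 / 22.182 = 24.84 mm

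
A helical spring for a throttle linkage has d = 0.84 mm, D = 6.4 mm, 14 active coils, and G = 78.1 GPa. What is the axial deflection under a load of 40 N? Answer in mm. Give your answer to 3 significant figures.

30.2 mm

k = Gd⁴/(8D³N_a) = (78.1×10³)(0.84⁴)/(8·6.4³·14) = 1.3244 N/mm
δ = F/k = 40 / 1.3244 = 30.203 mm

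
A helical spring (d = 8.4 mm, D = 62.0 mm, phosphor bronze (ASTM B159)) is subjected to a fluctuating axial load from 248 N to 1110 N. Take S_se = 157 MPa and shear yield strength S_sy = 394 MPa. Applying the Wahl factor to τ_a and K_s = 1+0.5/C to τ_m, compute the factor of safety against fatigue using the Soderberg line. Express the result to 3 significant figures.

0.731

C = D/d = 62.0/8.4 = 7.3810; K_W = (4C−1)/(4C−4)+0.615/C = 1.2009; K_s = 1+0.5/C = 1.0677
F_a = (F_max−F_min)/2 = 431 N; F_m = (F_max+F_min)/2 = 679 N
τ_a = K_W·8F_aD/(πd³) = 1.2009 × 114.81 = 137.87 MPa
τ_m = K_s·8F_mD/(πd³) = 1.0677 × 180.87 = 193.12 MPa
Soderberg: 1/n_f = τ_a/S_se + τ_m/S_sy = 137.87/157 + 193.12/394 = 0.87814 + 0.49016 = 1.3683
n_f = 1/1.3683 = 0.7308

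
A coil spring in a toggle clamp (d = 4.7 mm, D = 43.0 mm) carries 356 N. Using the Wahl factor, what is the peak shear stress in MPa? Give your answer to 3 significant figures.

Spring index C = D/d = 43.0/4.7 = 9.1489
K_W = (4C−1)/(4C−4) + 0.615/C = 35.596/32.596 + 0.0672 = 1.1593
τ₀ = 8FD/(πd³) = 8·356·43.0/(π·4.7³) = 122464/326.17 = 375.46 MPa
τ_max = K·τ₀ = 1.1593 × 375.46 = 435.26 MPa

435 MPa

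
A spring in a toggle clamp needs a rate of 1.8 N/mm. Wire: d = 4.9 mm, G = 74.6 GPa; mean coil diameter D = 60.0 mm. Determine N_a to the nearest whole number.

14

N_a = Gd⁴/(8D³k) = (74.6×10³ × 4.9⁴)/(8 × 60.0³ × 1.8)
    = 4.30054e+07 / 3.1104e+06 = 13.83 → 14 coils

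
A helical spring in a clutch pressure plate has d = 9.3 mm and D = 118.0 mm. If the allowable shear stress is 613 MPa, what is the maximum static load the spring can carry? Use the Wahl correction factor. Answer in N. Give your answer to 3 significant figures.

C = D/d = 118.0/9.3 = 12.6882
K_W = (4C−1)/(4C−4) + 0.615/C = 49.753/46.753 + 0.0485 = 1.1126
τ_max = K·8FD/(πd³) → F_max = τ_allow·πd³/(8DK)
F_max = 613·π·9.3³/(8·118.0·1.1126) = 1.549e+06/1050.3 = 1474.8 N

1470 N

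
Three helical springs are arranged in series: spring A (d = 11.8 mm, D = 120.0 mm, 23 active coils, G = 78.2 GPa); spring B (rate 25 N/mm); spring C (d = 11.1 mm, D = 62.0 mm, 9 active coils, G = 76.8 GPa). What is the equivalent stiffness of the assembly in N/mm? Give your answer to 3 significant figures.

k_A = Gd⁴/(8D³N_a) = (78.2×10³)(11.8⁴)/(8·120.0³·23) = 4.7684 N/mm
k_C = Gd⁴/(8D³N_a) = (76.8×10³)(11.1⁴)/(8·62.0³·9) = 67.943 N/mm
Series: 1/k_eq = 1/4.7684 + 1/25 + 1/67.943 = 0.26443; k_eq = 3.7817 N/mm

3.78 N/mm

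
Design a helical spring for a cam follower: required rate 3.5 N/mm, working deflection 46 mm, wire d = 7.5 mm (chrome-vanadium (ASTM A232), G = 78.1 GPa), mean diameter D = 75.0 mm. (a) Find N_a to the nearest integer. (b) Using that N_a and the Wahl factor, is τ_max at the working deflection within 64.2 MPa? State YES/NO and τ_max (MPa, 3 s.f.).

N_a = Gd⁴/(8D³k) = (78.1×10³)(7.5⁴)/(8·75.0³·3.5) = 20.92 → N_a = 21
Actual rate k = Gd⁴/(8D³·21) = 3.4866 N/mm
Working load F = kδ = 3.4866·46 = 160.38 N
C = 75.0/7.5 = 10.0000; K_W = (4C−1)/(4C−4)+0.615/C = 1.1448
τ_max = K_W·8FD/(πd³) = 1.1448·72.607 = 83.123 MPa
τ_max > 64.2 MPa → exceeds allowable

(a) 21 coils; (b) NO, τ_max = 83.1 MPa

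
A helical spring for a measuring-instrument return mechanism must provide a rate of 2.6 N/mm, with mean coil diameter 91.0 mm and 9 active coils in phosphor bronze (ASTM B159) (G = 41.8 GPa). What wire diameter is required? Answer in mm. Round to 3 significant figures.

7.62 mm

d = (8D³N_a·k / G)^(1/4) = (8·91.0³·9·2.6 / (41.8×10³))^0.25
  = (3374.8)^0.25 = 7.6219 mm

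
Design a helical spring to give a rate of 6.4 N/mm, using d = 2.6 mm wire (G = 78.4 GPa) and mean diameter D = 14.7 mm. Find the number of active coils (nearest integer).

22

N_a = Gd⁴/(8D³k) = (78.4×10³ × 2.6⁴)/(8 × 14.7³ × 6.4)
    = 3.58269e+06 / 162638 = 22.03 → 22 coils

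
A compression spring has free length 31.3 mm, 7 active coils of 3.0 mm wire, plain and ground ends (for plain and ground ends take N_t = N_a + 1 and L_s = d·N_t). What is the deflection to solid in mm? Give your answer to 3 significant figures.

N_t = 8; L_s = 3.0·8 = 24 mm
δ_solid = L₀ − L_s = 31.3 − 24 = 7.3 mm

7.30 mm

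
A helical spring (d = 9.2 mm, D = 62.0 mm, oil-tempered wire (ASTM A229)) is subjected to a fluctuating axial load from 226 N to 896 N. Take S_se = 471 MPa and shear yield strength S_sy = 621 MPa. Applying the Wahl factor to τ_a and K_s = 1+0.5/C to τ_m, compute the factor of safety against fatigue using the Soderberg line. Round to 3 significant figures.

C = D/d = 62.0/9.2 = 6.7391; K_W = (4C−1)/(4C−4)+0.615/C = 1.2219; K_s = 1+0.5/C = 1.0742
F_a = (F_max−F_min)/2 = 335 N; F_m = (F_max+F_min)/2 = 561 N
τ_a = K_W·8F_aD/(πd³) = 1.2219 × 67.922 = 82.997 MPa
τ_m = K_s·8F_mD/(πd³) = 1.0742 × 113.74 = 122.18 MPa
Soderberg: 1/n_f = τ_a/S_se + τ_m/S_sy = 82.997/471 + 122.18/621 = 0.17621 + 0.19675 = 0.37297
n_f = 1/0.37297 = 2.681

2.68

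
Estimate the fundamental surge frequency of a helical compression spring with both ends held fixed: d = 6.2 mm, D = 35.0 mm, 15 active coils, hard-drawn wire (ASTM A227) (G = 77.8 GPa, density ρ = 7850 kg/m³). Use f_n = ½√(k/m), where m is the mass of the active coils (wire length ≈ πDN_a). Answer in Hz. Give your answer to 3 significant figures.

k = Gd⁴/(8D³N_a) = (77.8×10³)(6.2⁴)/(8·35.0³·15) = 22.344 N/mm = 22344 N/m
Wire length L = πDN_a = π·35.0·15 = 1649.3 mm
m = ρ·(πd²/4)·L = 7850 × 30.191×10⁻⁶ m² × 1.6493 m = 0.39089 kg
f_n = ½√(k/m) = 0.5·√(22344/0.39089) = 0.5·√(57162) = 119.54 Hz

120 Hz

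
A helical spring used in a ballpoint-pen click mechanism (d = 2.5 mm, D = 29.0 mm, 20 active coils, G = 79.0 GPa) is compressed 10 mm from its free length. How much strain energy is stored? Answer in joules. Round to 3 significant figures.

0.0395 J

k = Gd⁴/(8D³N_a) = (79.0×10³)(2.5⁴)/(8·29.0³·20) = 0.79081 N/mm
U = ½kδ² = 0.5 × 0.79081 × 10² = 39.541 N·mm = 0.039541 J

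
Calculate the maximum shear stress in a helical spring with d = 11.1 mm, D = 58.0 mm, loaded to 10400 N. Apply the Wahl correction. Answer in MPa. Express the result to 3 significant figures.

Spring index C = D/d = 58.0/11.1 = 5.2252
K_W = (4C−1)/(4C−4) + 0.615/C = 19.901/16.901 + 0.1177 = 1.2952
τ₀ = 8FD/(πd³) = 8·10400·58.0/(π·11.1³) = 4.8256e+06/4296.5 = 1123.1 MPa
τ_max = K·τ₀ = 1.2952 × 1123.1 = 1454.7 MPa

1450 MPa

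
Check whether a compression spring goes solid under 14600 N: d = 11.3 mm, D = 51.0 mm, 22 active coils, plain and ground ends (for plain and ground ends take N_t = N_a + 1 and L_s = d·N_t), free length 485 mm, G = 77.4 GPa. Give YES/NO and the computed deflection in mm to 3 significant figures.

k = Gd⁴/(8D³N_a) = (77.4×10³)(11.3⁴)/(8·51.0³·22) = 54.054 N/mm
N_t = 23; L_s = 11.3·23 = 259.9 mm; δ_solid = L₀ − L_s = 485 − 259.9 = 225.1 mm
δ = F/k = 14600/54.054 = 270.1 mm
δ ≥ δ_solid → spring goes solid

YES, δ = 270 mm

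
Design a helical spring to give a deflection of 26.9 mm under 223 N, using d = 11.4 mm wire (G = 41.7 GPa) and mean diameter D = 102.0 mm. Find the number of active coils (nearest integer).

10

Required rate k = F/δ = 223/26.9 = 8.29 N/mm
N_a = Gd⁴/(8D³k) = (41.7×10³ × 11.4⁴)/(8 × 102.0³ × 8.29)
    = 7.04296e+08 / 7.0379e+07 = 10.01 → 10 coils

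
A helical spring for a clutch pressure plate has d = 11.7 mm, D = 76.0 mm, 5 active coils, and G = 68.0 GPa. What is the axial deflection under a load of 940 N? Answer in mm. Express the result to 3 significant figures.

k = Gd⁴/(8D³N_a) = (68.0×10³)(11.7⁴)/(8·76.0³·5) = 72.569 N/mm
δ = F/k = 940 / 72.569 = 12.953 mm

13.0 mm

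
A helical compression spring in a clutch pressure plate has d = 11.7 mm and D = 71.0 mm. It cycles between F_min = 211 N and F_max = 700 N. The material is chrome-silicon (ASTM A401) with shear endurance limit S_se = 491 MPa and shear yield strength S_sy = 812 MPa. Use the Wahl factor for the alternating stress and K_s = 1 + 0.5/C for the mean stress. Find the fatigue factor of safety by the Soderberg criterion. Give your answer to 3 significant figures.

C = D/d = 71.0/11.7 = 6.0684; K_W = (4C−1)/(4C−4)+0.615/C = 1.2493; K_s = 1+0.5/C = 1.0824
F_a = (F_max−F_min)/2 = 244.5 N; F_m = (F_max+F_min)/2 = 455.5 N
τ_a = K_W·8F_aD/(πd³) = 1.2493 × 27.601 = 34.482 MPa
τ_m = K_s·8F_mD/(πd³) = 1.0824 × 51.42 = 55.656 MPa
Soderberg: 1/n_f = τ_a/S_se + τ_m/S_sy = 34.482/491 + 55.656/812 = 0.07023 + 0.06854 = 0.13877
n_f = 1/0.13877 = 7.206

7.21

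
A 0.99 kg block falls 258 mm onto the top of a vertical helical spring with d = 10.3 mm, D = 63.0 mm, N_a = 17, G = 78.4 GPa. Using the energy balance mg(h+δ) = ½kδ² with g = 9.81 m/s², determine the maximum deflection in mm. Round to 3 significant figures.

k = Gd⁴/(8D³N_a) = (78.4×10³)(10.3⁴)/(8·63.0³·17) = 25.948 N/mm
W = mg = 0.99 × 9.81 = 9.7119 N
½kδ² − Wδ − Wh = 0 → δ = (W + √(W² + 2kWh))/k
δ = (9.7119 + √(94.321 + 130034))/25.948 = (9.7119 + 360.73)/25.948 = 14.276 mm

14.3 mm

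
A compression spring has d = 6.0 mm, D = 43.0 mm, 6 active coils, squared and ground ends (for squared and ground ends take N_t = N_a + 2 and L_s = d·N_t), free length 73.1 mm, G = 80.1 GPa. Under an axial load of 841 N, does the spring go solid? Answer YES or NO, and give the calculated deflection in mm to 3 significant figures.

k = Gd⁴/(8D³N_a) = (80.1×10³)(6.0⁴)/(8·43.0³·6) = 27.201 N/mm
N_t = 8; L_s = 6.0·8 = 48 mm; δ_solid = L₀ − L_s = 73.1 − 48 = 25.1 mm
δ = F/k = 841/27.201 = 30.918 mm
δ ≥ δ_solid → spring goes solid

YES, δ = 30.9 mm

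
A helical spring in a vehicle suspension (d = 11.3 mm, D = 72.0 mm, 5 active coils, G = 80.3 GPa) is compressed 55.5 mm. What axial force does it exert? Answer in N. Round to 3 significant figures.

4870 N

k = Gd⁴/(8D³N_a) = (80.3×10³)(11.3⁴)/(8·72.0³·5) = 87.694 N/mm
F = k·δ = 87.694 × 55.5 = 4867 N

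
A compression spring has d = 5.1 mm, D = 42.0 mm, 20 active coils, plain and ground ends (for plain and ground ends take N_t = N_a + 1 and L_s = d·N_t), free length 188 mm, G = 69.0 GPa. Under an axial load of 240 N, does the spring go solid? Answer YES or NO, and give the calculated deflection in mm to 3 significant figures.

NO, δ = 60.9 mm

k = Gd⁴/(8D³N_a) = (69.0×10³)(5.1⁴)/(8·42.0³·20) = 3.9379 N/mm
N_t = 21; L_s = 5.1·21 = 107.1 mm; δ_solid = L₀ − L_s = 188 − 107.1 = 80.9 mm
δ = F/k = 240/3.9379 = 60.947 mm
δ < δ_solid → spring does not go solid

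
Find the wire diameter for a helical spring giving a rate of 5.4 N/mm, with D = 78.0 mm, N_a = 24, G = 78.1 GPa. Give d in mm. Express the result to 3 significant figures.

8.91 mm

d = (8D³N_a·k / G)^(1/4) = (8·78.0³·24·5.4 / (78.1×10³))^0.25
  = (6299.8)^0.25 = 8.9091 mm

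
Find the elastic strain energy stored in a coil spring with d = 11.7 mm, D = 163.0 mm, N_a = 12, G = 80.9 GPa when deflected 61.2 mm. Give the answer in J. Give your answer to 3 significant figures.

6.83 J

k = Gd⁴/(8D³N_a) = (80.9×10³)(11.7⁴)/(8·163.0³·12) = 3.6463 N/mm
U = ½kδ² = 0.5 × 3.6463 × 61.2² = 6828.6 N·mm = 6.8286 J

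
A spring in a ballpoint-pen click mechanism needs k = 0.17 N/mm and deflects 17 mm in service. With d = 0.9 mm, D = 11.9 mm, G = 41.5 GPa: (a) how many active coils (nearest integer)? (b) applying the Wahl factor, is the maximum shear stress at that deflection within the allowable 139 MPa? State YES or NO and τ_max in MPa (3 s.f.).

N_a = Gd⁴/(8D³k) = (41.5×10³)(0.9⁴)/(8·11.9³·0.17) = 11.88 → N_a = 12
Actual rate k = Gd⁴/(8D³·12) = 0.16831 N/mm
Working load F = kδ = 0.16831·17 = 2.8612 N
C = 11.9/0.9 = 13.2222; K_W = (4C−1)/(4C−4)+0.615/C = 1.1079
τ_max = K_W·8FD/(πd³) = 1.1079·118.94 = 131.77 MPa
τ_max ≤ 139 MPa → acceptable

(a) 12 coils; (b) YES, τ_max = 132 MPa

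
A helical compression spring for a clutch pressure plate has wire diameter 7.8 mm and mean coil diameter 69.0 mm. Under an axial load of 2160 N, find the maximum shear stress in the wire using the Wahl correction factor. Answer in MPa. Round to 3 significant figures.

Spring index C = D/d = 69.0/7.8 = 8.8462
K_W = (4C−1)/(4C−4) + 0.615/C = 34.385/31.385 + 0.0695 = 1.1651
τ₀ = 8FD/(πd³) = 8·2160·69.0/(π·7.8³) = 1.19232e+06/1490.8 = 799.76 MPa
τ_max = K·τ₀ = 1.1651 × 799.76 = 931.81 MPa

932 MPa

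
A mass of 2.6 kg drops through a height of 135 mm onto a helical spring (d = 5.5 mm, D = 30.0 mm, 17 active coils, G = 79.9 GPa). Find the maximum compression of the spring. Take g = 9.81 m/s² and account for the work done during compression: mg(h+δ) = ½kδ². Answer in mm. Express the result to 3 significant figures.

k = Gd⁴/(8D³N_a) = (79.9×10³)(5.5⁴)/(8·30.0³·17) = 19.911 N/mm
W = mg = 2.6 × 9.81 = 25.506 N
½kδ² − Wδ − Wh = 0 → δ = (W + √(W² + 2kWh))/k
δ = (25.506 + √(650.56 + 137120))/19.911 = (25.506 + 371.17)/19.911 = 19.923 mm

19.9 mm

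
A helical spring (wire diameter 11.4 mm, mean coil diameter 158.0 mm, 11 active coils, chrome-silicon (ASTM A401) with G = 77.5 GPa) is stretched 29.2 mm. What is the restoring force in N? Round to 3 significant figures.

k = Gd⁴/(8D³N_a) = (77.5×10³)(11.4⁴)/(8·158.0³·11) = 3.7711 N/mm
F = k·δ = 3.7711 × 29.2 = 110.12 N

110 N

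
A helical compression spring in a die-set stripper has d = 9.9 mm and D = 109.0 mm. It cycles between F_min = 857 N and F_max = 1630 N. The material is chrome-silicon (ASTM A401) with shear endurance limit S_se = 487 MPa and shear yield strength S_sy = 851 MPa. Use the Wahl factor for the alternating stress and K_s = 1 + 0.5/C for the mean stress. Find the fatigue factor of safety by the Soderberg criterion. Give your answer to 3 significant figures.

1.44

C = D/d = 109.0/9.9 = 11.0101; K_W = (4C−1)/(4C−4)+0.615/C = 1.1308; K_s = 1+0.5/C = 1.0454
F_a = (F_max−F_min)/2 = 386.5 N; F_m = (F_max+F_min)/2 = 1243.5 N
τ_a = K_W·8F_aD/(πd³) = 1.1308 × 110.56 = 125.02 MPa
τ_m = K_s·8F_mD/(πd³) = 1.0454 × 355.72 = 371.87 MPa
Soderberg: 1/n_f = τ_a/S_se + τ_m/S_sy = 125.02/487 + 371.87/851 = 0.25672 + 0.43698 = 0.6937
n_f = 1/0.6937 = 1.442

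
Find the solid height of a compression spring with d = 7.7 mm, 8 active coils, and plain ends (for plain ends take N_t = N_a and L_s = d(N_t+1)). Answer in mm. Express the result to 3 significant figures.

plain ends: N_t = N_a = 8
L_s = d·(N_t+1) = 7.7 × 9 = 69.3 mm

69.3 mm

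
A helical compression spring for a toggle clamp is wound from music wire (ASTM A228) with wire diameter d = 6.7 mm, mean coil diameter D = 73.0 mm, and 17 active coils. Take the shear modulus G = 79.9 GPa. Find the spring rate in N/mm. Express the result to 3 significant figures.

k = Gd⁴/(8D³N_a) = (79.9×10³ × 6.7⁴) / (8 × 73.0³ × 17)
  = 1.61007e+08 / 5.29063e+07 = 3.0433 N/mm

3.04 N/mm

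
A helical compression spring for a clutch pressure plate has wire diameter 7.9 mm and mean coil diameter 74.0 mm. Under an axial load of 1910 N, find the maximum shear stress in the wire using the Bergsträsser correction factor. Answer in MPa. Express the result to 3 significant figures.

836 MPa

Spring index C = D/d = 74.0/7.9 = 9.3671
K_B = (4C+2)/(4C−3) = 39.468/34.468 = 1.1451
τ₀ = 8FD/(πd³) = 8·1910·74.0/(π·7.9³) = 1.13072e+06/1548.9 = 730 MPa
τ_max = K·τ₀ = 1.1451 × 730 = 835.9 MPa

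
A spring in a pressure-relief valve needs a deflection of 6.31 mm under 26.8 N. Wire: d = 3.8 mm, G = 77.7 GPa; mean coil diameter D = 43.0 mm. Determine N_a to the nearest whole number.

Required rate k = F/δ = 26.8/6.31 = 4.2472 N/mm
N_a = Gd⁴/(8D³k) = (77.7×10³ × 3.8⁴)/(8 × 43.0³ × 4.2472)
    = 1.62015e+07 / 2.70147e+06 = 5.997 → 6 coils

6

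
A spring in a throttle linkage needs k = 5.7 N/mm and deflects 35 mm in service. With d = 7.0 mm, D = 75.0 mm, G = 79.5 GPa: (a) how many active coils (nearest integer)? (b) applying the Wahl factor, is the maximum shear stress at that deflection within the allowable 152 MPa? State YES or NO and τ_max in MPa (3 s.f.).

(a) 10 coils; (b) YES, τ_max = 125 MPa

N_a = Gd⁴/(8D³k) = (79.5×10³)(7.0⁴)/(8·75.0³·5.7) = 9.922 → N_a = 10
Actual rate k = Gd⁴/(8D³·10) = 5.6557 N/mm
Working load F = kδ = 5.6557·35 = 197.95 N
C = 75.0/7.0 = 10.7143; K_W = (4C−1)/(4C−4)+0.615/C = 1.1346
τ_max = K_W·8FD/(πd³) = 1.1346·110.22 = 125.06 MPa
τ_max ≤ 152 MPa → acceptable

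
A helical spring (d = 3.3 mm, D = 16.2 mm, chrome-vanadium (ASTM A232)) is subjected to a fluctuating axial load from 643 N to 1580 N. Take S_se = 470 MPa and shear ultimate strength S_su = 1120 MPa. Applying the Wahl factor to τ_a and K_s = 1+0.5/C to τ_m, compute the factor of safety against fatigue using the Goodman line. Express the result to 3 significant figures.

0.362

C = D/d = 16.2/3.3 = 4.9091; K_W = (4C−1)/(4C−4)+0.615/C = 1.3171; K_s = 1+0.5/C = 1.1019
F_a = (F_max−F_min)/2 = 468.5 N; F_m = (F_max+F_min)/2 = 1111.5 N
τ_a = K_W·8F_aD/(πd³) = 1.3171 × 537.8 = 708.36 MPa
τ_m = K_s·8F_mD/(πd³) = 1.1019 × 1275.9 = 1405.9 MPa
Goodman: 1/n_f = τ_a/S_se + τ_m/S_su = 708.36/470 + 1405.9/1120 = 1.50715 + 1.25524 = 2.7624
n_f = 1/2.7624 = 0.362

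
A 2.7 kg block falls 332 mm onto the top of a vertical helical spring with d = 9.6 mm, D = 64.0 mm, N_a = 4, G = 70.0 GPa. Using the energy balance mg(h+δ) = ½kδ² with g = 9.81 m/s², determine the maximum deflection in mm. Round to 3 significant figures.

16.1 mm

k = Gd⁴/(8D³N_a) = (70.0×10³)(9.6⁴)/(8·64.0³·4) = 70.875 N/mm
W = mg = 2.7 × 9.81 = 26.487 N
½kδ² − Wδ − Wh = 0 → δ = (W + √(W² + 2kWh))/k
δ = (26.487 + √(701.56 + 1.2465e+06))/70.875 = (26.487 + 1116.8)/70.875 = 16.131 mm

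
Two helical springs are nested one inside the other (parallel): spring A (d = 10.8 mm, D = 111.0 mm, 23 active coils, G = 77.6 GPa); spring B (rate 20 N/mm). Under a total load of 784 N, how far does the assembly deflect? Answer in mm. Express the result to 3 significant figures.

k_A = Gd⁴/(8D³N_a) = (77.6×10³)(10.8⁴)/(8·111.0³·23) = 4.1954 N/mm
Parallel: k_eq = 4.1954 + 20 = 24.195 N/mm
δ = F/k_eq = 784/24.195 = 32.403 mm

32.4 mm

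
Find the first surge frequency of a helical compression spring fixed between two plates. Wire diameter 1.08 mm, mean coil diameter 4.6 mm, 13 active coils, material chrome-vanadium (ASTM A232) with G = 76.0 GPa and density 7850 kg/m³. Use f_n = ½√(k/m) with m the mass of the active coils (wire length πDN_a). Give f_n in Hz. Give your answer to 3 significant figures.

1370 Hz

k = Gd⁴/(8D³N_a) = (76.0×10³)(1.08⁴)/(8·4.6³·13) = 10.214 N/mm = 10214 N/m
Wire length L = πDN_a = π·4.6·13 = 187.87 mm
m = ρ·(πd²/4)·L = 7850 × 0.91609×10⁻⁶ m² × 0.18787 m = 0.001351 kg
f_n = ½√(k/m) = 0.5·√(10214/0.001351) = 0.5·√(7.5604e+06) = 1374.8 Hz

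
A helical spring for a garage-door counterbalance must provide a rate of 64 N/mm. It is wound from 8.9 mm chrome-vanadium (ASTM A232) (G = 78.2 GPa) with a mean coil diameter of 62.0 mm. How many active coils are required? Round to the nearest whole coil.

N_a = Gd⁴/(8D³k) = (78.2×10³ × 8.9⁴)/(8 × 62.0³ × 64)
    = 4.90644e+08 / 1.22024e+08 = 4.021 → 4 coils

4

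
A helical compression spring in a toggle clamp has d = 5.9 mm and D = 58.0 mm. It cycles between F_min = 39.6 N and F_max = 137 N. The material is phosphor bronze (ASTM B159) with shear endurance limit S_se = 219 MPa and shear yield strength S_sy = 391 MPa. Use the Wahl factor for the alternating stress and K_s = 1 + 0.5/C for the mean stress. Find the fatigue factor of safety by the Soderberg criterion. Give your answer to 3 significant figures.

2.82

C = D/d = 58.0/5.9 = 9.8305; K_W = (4C−1)/(4C−4)+0.615/C = 1.1475; K_s = 1+0.5/C = 1.0509
F_a = (F_max−F_min)/2 = 48.7 N; F_m = (F_max+F_min)/2 = 88.3 N
τ_a = K_W·8F_aD/(πd³) = 1.1475 × 35.022 = 40.188 MPa
τ_m = K_s·8F_mD/(πd³) = 1.0509 × 63.5 = 66.73 MPa
Soderberg: 1/n_f = τ_a/S_se + τ_m/S_sy = 40.188/219 + 66.73/391 = 0.18350 + 0.17066 = 0.35417
n_f = 1/0.35417 = 2.824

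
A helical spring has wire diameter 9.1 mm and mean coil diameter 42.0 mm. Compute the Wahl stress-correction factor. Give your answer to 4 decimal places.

1.3407

C = D/d = 42.0/9.1 = 4.6154
K_W = (4C−1)/(4C−4) + 0.615/C = 17.462/14.462 + 0.1332 = 1.3407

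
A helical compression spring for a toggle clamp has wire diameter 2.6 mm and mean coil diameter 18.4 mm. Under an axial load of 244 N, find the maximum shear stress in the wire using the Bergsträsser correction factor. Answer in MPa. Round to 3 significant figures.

779 MPa

Spring index C = D/d = 18.4/2.6 = 7.0769
K_B = (4C+2)/(4C−3) = 30.308/25.308 = 1.1976
τ₀ = 8FD/(πd³) = 8·244·18.4/(π·2.6³) = 35916.8/55.217 = 650.47 MPa
τ_max = K·τ₀ = 1.1976 × 650.47 = 778.98 MPa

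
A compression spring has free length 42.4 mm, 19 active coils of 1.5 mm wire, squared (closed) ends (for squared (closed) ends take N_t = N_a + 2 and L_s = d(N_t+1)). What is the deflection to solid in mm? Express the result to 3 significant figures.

9.40 mm

N_t = 21; L_s = 1.5·22 = 33 mm
δ_solid = L₀ − L_s = 42.4 − 33 = 9.4 mm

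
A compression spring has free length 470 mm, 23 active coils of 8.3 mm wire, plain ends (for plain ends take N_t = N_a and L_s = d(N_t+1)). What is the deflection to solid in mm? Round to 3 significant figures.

N_t = 23; L_s = 8.3·24 = 199.2 mm
δ_solid = L₀ − L_s = 470 − 199.2 = 270.8 mm

271 mm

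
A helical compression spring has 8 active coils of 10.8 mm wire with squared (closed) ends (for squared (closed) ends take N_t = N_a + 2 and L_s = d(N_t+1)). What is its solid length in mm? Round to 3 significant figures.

119 mm

squared (closed) ends: N_t = N_a + 2 = 8 + 2 = 10
L_s = d·(N_t+1) = 10.8 × 11 = 118.8 mm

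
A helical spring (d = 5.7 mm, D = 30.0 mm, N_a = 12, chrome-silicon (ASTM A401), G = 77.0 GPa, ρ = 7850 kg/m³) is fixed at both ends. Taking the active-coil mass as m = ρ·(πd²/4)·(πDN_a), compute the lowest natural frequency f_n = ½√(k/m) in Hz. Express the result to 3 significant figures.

186 Hz

k = Gd⁴/(8D³N_a) = (77.0×10³)(5.7⁴)/(8·30.0³·12) = 31.358 N/mm = 31358 N/m
Wire length L = πDN_a = π·30.0·12 = 1131 mm
m = ρ·(πd²/4)·L = 7850 × 25.518×10⁻⁶ m² × 1.131 m = 0.22655 kg
f_n = ½√(k/m) = 0.5·√(31358/0.22655) = 0.5·√(1.3842e+05) = 186.02 Hz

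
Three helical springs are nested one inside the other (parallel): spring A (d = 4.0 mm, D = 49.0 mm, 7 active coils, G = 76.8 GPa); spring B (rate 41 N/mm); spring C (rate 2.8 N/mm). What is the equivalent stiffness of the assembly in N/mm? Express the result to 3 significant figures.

46.8 N/mm

k_A = Gd⁴/(8D³N_a) = (76.8×10³)(4.0⁴)/(8·49.0³·7) = 2.9842 N/mm
Parallel: k_eq = 2.9842 + 41 + 2.8 = 46.784 N/mm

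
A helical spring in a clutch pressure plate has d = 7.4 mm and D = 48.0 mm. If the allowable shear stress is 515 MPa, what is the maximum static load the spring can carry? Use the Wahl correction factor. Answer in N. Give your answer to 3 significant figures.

C = D/d = 48.0/7.4 = 6.4865
K_W = (4C−1)/(4C−4) + 0.615/C = 24.946/21.946 + 0.0948 = 1.2315
τ_max = K·8FD/(πd³) → F_max = τ_allow·πd³/(8DK)
F_max = 515·π·7.4³/(8·48.0·1.2315) = 6.5562e+05/472.9 = 1386.4 N

1390 N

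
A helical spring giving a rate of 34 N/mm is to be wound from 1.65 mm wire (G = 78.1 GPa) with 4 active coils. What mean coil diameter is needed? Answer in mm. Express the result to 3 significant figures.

8.10 mm

D = (Gd⁴/(8N_a·k))^(1/3) = (78.1×10³·1.65⁴/(8·4·34))^(1/3)
  = (532.057)^(1/3) = 8.1031 mm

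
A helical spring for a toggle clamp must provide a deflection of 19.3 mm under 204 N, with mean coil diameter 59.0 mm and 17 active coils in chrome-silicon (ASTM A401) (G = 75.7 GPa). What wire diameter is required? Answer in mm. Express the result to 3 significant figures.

7.90 mm

Required rate k = F/δ = 204/19.3 = 10.57 N/mm
d = (8D³N_a·k / G)^(1/4) = (8·59.0³·17·10.57 / (75.7×10³))^0.25
  = (3900.1)^0.25 = 7.9026 mm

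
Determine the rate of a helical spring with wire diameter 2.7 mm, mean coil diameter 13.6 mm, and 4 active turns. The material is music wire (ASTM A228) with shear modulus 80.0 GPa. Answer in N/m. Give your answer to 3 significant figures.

52800 N/m

k = Gd⁴/(8D³N_a) = (80.0×10³ × 2.7⁴) / (8 × 13.6³ × 4)
  = 4.25153e+06 / 80494.6 = 52.818 N/mm = 52818 N/m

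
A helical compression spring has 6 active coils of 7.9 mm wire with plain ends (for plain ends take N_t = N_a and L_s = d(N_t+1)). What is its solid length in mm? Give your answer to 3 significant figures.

plain ends: N_t = N_a = 6
L_s = d·(N_t+1) = 7.9 × 7 = 55.3 mm

55.3 mm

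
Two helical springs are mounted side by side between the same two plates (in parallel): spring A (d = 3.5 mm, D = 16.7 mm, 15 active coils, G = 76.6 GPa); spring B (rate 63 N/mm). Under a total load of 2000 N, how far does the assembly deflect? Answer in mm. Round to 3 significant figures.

k_A = Gd⁴/(8D³N_a) = (76.6×10³)(3.5⁴)/(8·16.7³·15) = 20.567 N/mm
Parallel: k_eq = 20.567 + 63 = 83.567 N/mm
δ = F/k_eq = 2000/83.567 = 23.933 mm

23.9 mm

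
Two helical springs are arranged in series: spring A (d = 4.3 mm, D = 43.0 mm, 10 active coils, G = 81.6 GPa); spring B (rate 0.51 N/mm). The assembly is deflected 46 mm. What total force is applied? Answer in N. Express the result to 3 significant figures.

k_A = Gd⁴/(8D³N_a) = (81.6×10³)(4.3⁴)/(8·43.0³·10) = 4.386 N/mm
Series: 1/k_eq = 1/4.386 + 1/0.51 = 2.1888; k_eq = 0.45688 N/mm
F = k_eq·δ = 0.45688·46 = 21.016 N

21.0 N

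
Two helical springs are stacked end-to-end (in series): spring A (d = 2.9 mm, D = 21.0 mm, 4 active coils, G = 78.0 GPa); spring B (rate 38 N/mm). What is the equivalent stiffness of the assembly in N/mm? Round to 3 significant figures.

12.5 N/mm

k_A = Gd⁴/(8D³N_a) = (78.0×10³)(2.9⁴)/(8·21.0³·4) = 18.616 N/mm
Series: 1/k_eq = 1/18.616 + 1/38 = 0.080034; k_eq = 12.495 N/mm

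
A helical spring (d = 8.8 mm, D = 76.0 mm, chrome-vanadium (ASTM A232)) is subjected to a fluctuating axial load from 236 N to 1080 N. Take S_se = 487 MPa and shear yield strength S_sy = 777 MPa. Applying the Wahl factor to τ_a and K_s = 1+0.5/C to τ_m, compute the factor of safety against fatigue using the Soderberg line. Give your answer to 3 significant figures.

C = D/d = 76.0/8.8 = 8.6364; K_W = (4C−1)/(4C−4)+0.615/C = 1.1694; K_s = 1+0.5/C = 1.0579
F_a = (F_max−F_min)/2 = 422 N; F_m = (F_max+F_min)/2 = 658 N
τ_a = K_W·8F_aD/(πd³) = 1.1694 × 119.84 = 140.15 MPa
τ_m = K_s·8F_mD/(πd³) = 1.0579 × 186.87 = 197.69 MPa
Soderberg: 1/n_f = τ_a/S_se + τ_m/S_sy = 140.15/487 + 197.69/777 = 0.28778 + 0.25442 = 0.5422
n_f = 1/0.5422 = 1.844

1.84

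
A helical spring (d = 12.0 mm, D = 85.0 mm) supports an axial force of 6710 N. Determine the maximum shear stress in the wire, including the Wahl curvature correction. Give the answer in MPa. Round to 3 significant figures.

Spring index C = D/d = 85.0/12.0 = 7.0833
K_W = (4C−1)/(4C−4) + 0.615/C = 27.333/24.333 + 0.0868 = 1.2101
τ₀ = 8FD/(πd³) = 8·6710·85.0/(π·12.0³) = 4.5628e+06/5428.7 = 840.5 MPa
τ_max = K·τ₀ = 1.2101 × 840.5 = 1017.1 MPa

1020 MPa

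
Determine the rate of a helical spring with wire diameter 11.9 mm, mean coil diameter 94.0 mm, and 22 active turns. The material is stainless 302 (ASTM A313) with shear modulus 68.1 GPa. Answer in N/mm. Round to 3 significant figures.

9.34 N/mm

k = Gd⁴/(8D³N_a) = (68.1×10³ × 11.9⁴) / (8 × 94.0³ × 22)
  = 1.36564e+09 / 1.46183e+08 = 9.342 N/mm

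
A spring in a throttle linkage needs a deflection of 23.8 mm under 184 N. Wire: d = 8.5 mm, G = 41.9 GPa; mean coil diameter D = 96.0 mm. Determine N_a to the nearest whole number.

4

Required rate k = F/δ = 184/23.8 = 7.7311 N/mm
N_a = Gd⁴/(8D³k) = (41.9×10³ × 8.5⁴)/(8 × 96.0³ × 7.7311)
    = 2.18721e+08 / 5.47198e+07 = 3.997 → 4 coils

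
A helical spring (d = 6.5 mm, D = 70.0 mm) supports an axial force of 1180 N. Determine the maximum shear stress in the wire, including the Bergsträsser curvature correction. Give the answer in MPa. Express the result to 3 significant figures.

861 MPa

Spring index C = D/d = 70.0/6.5 = 10.7692
K_B = (4C+2)/(4C−3) = 45.077/40.077 = 1.1248
τ₀ = 8FD/(πd³) = 8·1180·70.0/(π·6.5³) = 660800/862.76 = 765.91 MPa
τ_max = K·τ₀ = 1.1248 × 765.91 = 861.47 MPa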